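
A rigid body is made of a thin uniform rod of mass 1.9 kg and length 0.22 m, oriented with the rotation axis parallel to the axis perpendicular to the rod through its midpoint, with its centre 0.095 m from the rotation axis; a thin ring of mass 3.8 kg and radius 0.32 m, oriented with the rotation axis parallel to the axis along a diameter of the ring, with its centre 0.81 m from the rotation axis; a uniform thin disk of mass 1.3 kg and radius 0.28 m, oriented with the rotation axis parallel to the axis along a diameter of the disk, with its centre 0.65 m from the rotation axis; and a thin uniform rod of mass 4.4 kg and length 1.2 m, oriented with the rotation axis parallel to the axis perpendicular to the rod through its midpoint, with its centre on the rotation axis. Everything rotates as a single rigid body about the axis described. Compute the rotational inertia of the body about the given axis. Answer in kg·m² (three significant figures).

3.82

Thin rod: I_cm = (1/12)ML² = (1/12)(1.9)(0.22)² = 0.0076633 kg·m²; centre at d = 0.095 m, so I = I_cm + Md² gives I = 0.0076633 + (1.9)(0.095)² = 0.024811 kg·m².
Thin ring: I_cm = (1/2)MR² = (1/2)(3.8)(0.32)² = 0.19456 kg·m²; centre at d = 0.81 m, so I = I_cm + Md² gives I = 0.19456 + (3.8)(0.81)² = 2.6877 kg·m².
Thin disk: I_cm = (1/4)MR² = (1/4)(1.3)(0.28)² = 0.02548 kg·m²; centre at d = 0.65 m, so I = I_cm + Md² gives I = 0.02548 + (1.3)(0.65)² = 0.57473 kg·m².
Thin rod: I_cm = (1/12)ML² = (1/12)(4.4)(1.2)² = 0.528 kg·m²; axis through the centre, so I = 0.528 kg·m².
Total I = 0.024811 + 2.6877 + 0.57473 + 0.528 = 3.8153 kg·m².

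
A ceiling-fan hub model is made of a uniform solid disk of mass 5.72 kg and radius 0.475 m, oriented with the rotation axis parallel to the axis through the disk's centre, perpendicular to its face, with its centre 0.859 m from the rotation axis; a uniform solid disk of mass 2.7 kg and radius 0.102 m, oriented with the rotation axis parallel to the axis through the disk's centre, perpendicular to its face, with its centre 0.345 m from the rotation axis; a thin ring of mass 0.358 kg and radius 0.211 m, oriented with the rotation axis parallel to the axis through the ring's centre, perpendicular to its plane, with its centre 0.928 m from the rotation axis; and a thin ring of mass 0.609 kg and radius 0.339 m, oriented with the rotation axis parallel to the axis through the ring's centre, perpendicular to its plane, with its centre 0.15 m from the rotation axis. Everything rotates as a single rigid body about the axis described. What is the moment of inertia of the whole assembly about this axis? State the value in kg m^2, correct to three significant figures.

Solid disk: I_cm = (1/2)MR² = (1/2)(5.72)(0.475)² = 0.64529 kg m^2; centre at d = 0.859 m, so the parallel axis theorem gives I = 0.64529 + (5.72)(0.859)² = 4.866 kg m^2.
Solid disk: I_cm = (1/2)MR² = (1/2)(2.7)(0.102)² = 0.014045 kg m^2; centre at d = 0.345 m, so the parallel axis theorem gives I = 0.014045 + (2.7)(0.345)² = 0.33541 kg m^2.
Thin ring: I_cm = MR² = (0.358)(0.211)² = 0.015939 kg m^2; centre at d = 0.928 m, so the parallel axis theorem gives I = 0.015939 + (0.358)(0.928)² = 0.32424 kg m^2.
Thin ring: I_cm = MR² = (0.609)(0.339)² = 0.069987 kg m^2; centre at d = 0.15 m, so the parallel axis theorem gives I = 0.069987 + (0.609)(0.15)² = 0.083689 kg m^2.
Total I = 4.866 + 0.33541 + 0.32424 + 0.083689 = 5.6093 kg m^2.

5.61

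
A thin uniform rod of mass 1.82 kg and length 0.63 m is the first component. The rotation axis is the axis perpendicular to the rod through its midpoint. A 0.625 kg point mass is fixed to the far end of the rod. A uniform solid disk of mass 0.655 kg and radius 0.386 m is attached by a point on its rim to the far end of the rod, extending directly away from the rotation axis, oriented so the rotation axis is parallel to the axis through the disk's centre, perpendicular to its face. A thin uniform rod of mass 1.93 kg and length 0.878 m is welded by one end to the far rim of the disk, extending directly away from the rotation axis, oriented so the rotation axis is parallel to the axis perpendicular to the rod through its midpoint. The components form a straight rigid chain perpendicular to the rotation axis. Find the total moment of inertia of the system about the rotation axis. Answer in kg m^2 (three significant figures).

Thin rod: I_cm = (1/12)ML² = (1/12)(1.82)(0.63)² = 0.060197 kg m^2; axis through the centre, so I = 0.060197 kg m^2.
Point mass: I_cm = 0; centre at d = 0.315 m, so I = I_cm + Md² gives I = 0 + (0.625)(0.315)² = 0.062016 kg m^2.
Solid disk: I_cm = (1/2)MR² = (1/2)(0.655)(0.386)² = 0.048796 kg m^2; centre at d = 0.315 + 0.386 = 0.701 m, so I = I_cm + Md² gives I = 0.048796 + (0.655)(0.701)² = 0.37066 kg m^2.
Thin rod: I_cm = (1/12)ML² = (1/12)(1.93)(0.878)² = 0.12398 kg m^2; centre at d = 0.315 + 0.386 + 0.386 + 0.439 = 1.526 m, so I = I_cm + Md² gives I = 0.12398 + (1.93)(1.526)² = 4.6183 kg m^2.
Total I = 0.060197 + 0.062016 + 0.37066 + 4.6183 = 5.1112 kg m^2.

5.11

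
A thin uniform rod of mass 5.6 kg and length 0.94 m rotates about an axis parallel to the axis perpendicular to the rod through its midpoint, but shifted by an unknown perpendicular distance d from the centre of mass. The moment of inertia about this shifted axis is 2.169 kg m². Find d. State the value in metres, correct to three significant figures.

0.560

About the centre-of-mass axis, I_cm = (1/12)ML² = (1/12)(5.6)(0.94)² = 0.41235 kg m².
Parallel axis theorem: I = I_cm + Md², so Md² = 2.169 − 0.41235 = 1.7567 kg m².
d = √(1.7567 / 5.6) = 0.56008 m.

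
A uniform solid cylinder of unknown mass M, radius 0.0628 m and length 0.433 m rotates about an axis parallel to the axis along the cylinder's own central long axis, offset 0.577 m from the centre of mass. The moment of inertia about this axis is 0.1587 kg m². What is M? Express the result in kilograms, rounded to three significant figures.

0.474

I = I_cm + Md² = (1/2)MR² + Md² = M·[0.5·(0.0628)² + (0.577)²] = M·0.3349.
So M = 0.1587 / 0.3349 = 0.47387 kg.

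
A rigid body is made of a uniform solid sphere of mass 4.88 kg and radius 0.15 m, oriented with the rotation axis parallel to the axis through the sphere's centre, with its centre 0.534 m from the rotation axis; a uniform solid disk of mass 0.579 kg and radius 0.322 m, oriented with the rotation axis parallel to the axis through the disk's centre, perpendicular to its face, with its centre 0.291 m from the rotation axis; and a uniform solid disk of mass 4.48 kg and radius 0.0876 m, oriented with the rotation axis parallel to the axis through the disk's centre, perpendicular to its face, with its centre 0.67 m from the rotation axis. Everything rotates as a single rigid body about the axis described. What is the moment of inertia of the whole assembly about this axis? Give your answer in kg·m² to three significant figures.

3.54

Solid sphere: I_cm = (2/5)MR² = (2/5)(4.88)(0.15)² = 0.04392 kg·m²; centre at d = 0.534 m, so the parallel axis theorem gives I = 0.04392 + (4.88)(0.534)² = 1.4355 kg·m².
Solid disk: I_cm = (1/2)MR² = (1/2)(0.579)(0.322)² = 0.030017 kg·m²; centre at d = 0.291 m, so the parallel axis theorem gives I = 0.030017 + (0.579)(0.291)² = 0.079047 kg·m².
Solid disk: I_cm = (1/2)MR² = (1/2)(4.48)(0.0876)² = 0.017189 kg·m²; centre at d = 0.67 m, so the parallel axis theorem gives I = 0.017189 + (4.48)(0.67)² = 2.0283 kg·m².
Total I = 1.4355 + 0.079047 + 2.0283 = 3.5428 kg·m².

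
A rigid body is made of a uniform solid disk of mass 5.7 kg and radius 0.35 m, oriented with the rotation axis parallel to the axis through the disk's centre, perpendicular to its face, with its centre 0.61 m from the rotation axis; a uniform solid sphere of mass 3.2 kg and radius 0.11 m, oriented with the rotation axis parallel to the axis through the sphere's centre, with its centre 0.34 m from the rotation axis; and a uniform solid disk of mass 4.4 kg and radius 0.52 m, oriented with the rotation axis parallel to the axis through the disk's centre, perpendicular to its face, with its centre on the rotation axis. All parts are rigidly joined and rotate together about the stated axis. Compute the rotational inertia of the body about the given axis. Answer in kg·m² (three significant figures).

3.45

Solid disk: I_cm = (1/2)MR² = (1/2)(5.7)(0.35)² = 0.34912 kg·m²; centre at d = 0.61 m, so I = I_cm + Md² gives I = 0.34912 + (5.7)(0.61)² = 2.4701 kg·m².
Solid sphere: I_cm = (2/5)MR² = (2/5)(3.2)(0.11)² = 0.015488 kg·m²; centre at d = 0.34 m, so I = I_cm + Md² gives I = 0.015488 + (3.2)(0.34)² = 0.38541 kg·m².
Solid disk: I_cm = (1/2)MR² = (1/2)(4.4)(0.52)² = 0.59488 kg·m²; axis through the centre, so I = 0.59488 kg·m².
Total I = 2.4701 + 0.38541 + 0.59488 = 3.4504 kg·m².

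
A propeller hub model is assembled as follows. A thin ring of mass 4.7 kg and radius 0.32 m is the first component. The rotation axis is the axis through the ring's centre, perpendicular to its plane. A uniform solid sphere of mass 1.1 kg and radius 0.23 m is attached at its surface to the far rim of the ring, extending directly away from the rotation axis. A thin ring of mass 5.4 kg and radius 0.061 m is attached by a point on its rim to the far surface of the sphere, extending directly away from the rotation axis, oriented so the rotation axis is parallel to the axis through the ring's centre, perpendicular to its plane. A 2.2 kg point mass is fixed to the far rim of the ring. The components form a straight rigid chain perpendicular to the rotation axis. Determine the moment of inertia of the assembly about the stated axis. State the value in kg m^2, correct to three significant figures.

Thin ring: I_cm = MR² = (4.7)(0.32)² = 0.48128 kg m^2; axis through the centre, so I = 0.48128 kg m^2.
Solid sphere: I_cm = (2/5)MR² = (2/5)(1.1)(0.23)² = 0.023276 kg m^2; centre at d = 0.32 + 0.23 = 0.55 m, so the parallel axis theorem gives I = 0.023276 + (1.1)(0.55)² = 0.35603 kg m^2.
Thin ring: I_cm = MR² = (5.4)(0.061)² = 0.020093 kg m^2; centre at d = 0.32 + 0.23 + 0.23 + 0.061 = 0.841 m, so the parallel axis theorem gives I = 0.020093 + (5.4)(0.841)² = 3.8394 kg m^2.
Point mass: I_cm = 0; centre at d = 0.32 + 0.23 + 0.23 + 0.061 + 0.061 = 0.902 m, so the parallel axis theorem gives I = 0 + (2.2)(0.902)² = 1.7899 kg m^2.
Total I = 0.48128 + 0.35603 + 3.8394 + 1.7899 = 6.4666 kg m^2.

6.47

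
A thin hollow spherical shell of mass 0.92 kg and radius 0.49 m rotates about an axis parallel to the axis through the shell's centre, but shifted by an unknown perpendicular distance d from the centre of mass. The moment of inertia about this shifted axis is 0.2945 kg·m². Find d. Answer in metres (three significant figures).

0.400

About the centre-of-mass axis, I_cm = (2/3)MR² = (2/3)(0.92)(0.49)² = 0.14726 kg·m².
Parallel axis theorem: I = I_cm + Md², so Md² = 0.2945 − 0.14726 = 0.14724 kg·m².
d = √(0.14724 / 0.92) = 0.40005 m.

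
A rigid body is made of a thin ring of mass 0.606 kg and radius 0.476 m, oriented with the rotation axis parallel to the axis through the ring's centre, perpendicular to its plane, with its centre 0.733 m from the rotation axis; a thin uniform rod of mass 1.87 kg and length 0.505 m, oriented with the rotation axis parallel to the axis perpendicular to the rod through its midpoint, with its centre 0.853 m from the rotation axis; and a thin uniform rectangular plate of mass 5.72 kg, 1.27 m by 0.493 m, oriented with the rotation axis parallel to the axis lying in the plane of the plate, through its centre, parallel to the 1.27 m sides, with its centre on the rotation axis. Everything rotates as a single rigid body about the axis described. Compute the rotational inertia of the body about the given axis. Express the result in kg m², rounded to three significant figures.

1.98

Thin ring: I_cm = MR² = (0.606)(0.476)² = 0.13731 kg m²; centre at d = 0.733 m, so the parallel axis theorem gives I = 0.13731 + (0.606)(0.733)² = 0.4629 kg m².
Thin rod: I_cm = (1/12)ML² = (1/12)(1.87)(0.505)² = 0.039741 kg m²; centre at d = 0.853 m, so the parallel axis theorem gives I = 0.039741 + (1.87)(0.853)² = 1.4004 kg m².
Rectangular plate: I_cm = (1/12)Mb² = (1/12)(5.72)(0.493)² = 0.11585 kg m²; axis through the centre, so I = 0.11585 kg m².
Total I = 0.4629 + 1.4004 + 0.11585 = 1.9791 kg m².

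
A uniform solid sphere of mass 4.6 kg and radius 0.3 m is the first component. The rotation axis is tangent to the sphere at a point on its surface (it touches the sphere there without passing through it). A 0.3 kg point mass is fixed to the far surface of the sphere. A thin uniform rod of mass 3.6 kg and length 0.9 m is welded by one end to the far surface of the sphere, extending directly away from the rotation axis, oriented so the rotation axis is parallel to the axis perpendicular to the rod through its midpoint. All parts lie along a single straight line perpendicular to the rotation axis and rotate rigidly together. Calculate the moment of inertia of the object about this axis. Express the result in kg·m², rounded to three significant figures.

4.90

Solid sphere: I_cm = (2/5)MR² = (2/5)(4.6)(0.3)² = 0.1656 kg·m²; centre at d = 0.3 m, so I = I_cm + Md² gives I = 0.1656 + (4.6)(0.3)² = 0.5796 kg·m².
Point mass: I_cm = 0; centre at d = 0.3 + 0.3 = 0.6 m, so I = I_cm + Md² gives I = 0 + (0.3)(0.6)² = 0.108 kg·m².
Thin rod: I_cm = (1/12)ML² = (1/12)(3.6)(0.9)² = 0.243 kg·m²; centre at d = 0.3 + 0.3 + 0.45 = 1.05 m, so I = I_cm + Md² gives I = 0.243 + (3.6)(1.05)² = 4.212 kg·m².
Total I = 0.5796 + 0.108 + 4.212 = 4.8996 kg·m².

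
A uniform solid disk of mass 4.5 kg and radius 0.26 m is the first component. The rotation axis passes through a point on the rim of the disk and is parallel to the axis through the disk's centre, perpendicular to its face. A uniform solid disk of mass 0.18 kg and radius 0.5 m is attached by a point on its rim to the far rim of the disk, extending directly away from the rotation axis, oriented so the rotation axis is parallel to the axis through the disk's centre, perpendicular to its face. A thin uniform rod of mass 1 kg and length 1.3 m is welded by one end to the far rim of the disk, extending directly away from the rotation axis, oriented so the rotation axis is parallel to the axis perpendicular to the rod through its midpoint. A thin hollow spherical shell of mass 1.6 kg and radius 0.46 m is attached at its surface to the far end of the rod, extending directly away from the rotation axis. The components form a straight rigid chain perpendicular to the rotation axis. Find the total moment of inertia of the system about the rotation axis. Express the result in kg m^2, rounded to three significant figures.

Solid disk: I_cm = (1/2)MR² = (1/2)(4.5)(0.26)² = 0.1521 kg m^2; centre at d = 0.26 m, so I = I_cm + Md² gives I = 0.1521 + (4.5)(0.26)² = 0.4563 kg m^2.
Solid disk: I_cm = (1/2)MR² = (1/2)(0.18)(0.5)² = 0.0225 kg m^2; centre at d = 0.26 + 0.26 + 0.5 = 1.02 m, so I = I_cm + Md² gives I = 0.0225 + (0.18)(1.02)² = 0.20977 kg m^2.
Thin rod: I_cm = (1/12)ML² = (1/12)(1)(1.3)² = 0.14083 kg m^2; centre at d = 0.26 + 0.26 + 0.5 + 0.5 + 0.65 = 2.17 m, so I = I_cm + Md² gives I = 0.14083 + (1)(2.17)² = 4.8497 kg m^2.
Spherical shell: I_cm = (2/3)MR² = (2/3)(1.6)(0.46)² = 0.22571 kg m^2; centre at d = 0.26 + 0.26 + 0.5 + 0.5 + 0.65 + 0.65 + 0.46 = 3.28 m, so I = I_cm + Md² gives I = 0.22571 + (1.6)(3.28)² = 17.439 kg m^2.
Total I = 0.4563 + 0.20977 + 4.8497 + 17.439 = 22.955 kg m^2.

23.0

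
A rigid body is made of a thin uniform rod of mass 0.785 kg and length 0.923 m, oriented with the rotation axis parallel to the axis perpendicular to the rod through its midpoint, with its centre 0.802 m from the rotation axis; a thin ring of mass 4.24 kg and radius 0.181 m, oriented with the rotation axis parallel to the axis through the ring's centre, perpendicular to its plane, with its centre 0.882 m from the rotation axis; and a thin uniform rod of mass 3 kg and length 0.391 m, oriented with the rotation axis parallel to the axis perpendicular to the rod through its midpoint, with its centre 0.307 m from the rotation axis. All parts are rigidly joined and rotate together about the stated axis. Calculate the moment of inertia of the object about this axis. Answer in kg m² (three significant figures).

4.32

Thin rod: I_cm = (1/12)ML² = (1/12)(0.785)(0.923)² = 0.05573 kg m²; centre at d = 0.802 m, so I = I_cm + Md² gives I = 0.05573 + (0.785)(0.802)² = 0.56065 kg m².
Thin ring: I_cm = MR² = (4.24)(0.181)² = 0.13891 kg m²; centre at d = 0.882 m, so I = I_cm + Md² gives I = 0.13891 + (4.24)(0.882)² = 3.4373 kg m².
Thin rod: I_cm = (1/12)ML² = (1/12)(3)(0.391)² = 0.03822 kg m²; centre at d = 0.307 m, so I = I_cm + Md² gives I = 0.03822 + (3)(0.307)² = 0.32097 kg m².
Total I = 0.56065 + 3.4373 + 0.32097 = 4.3189 kg m².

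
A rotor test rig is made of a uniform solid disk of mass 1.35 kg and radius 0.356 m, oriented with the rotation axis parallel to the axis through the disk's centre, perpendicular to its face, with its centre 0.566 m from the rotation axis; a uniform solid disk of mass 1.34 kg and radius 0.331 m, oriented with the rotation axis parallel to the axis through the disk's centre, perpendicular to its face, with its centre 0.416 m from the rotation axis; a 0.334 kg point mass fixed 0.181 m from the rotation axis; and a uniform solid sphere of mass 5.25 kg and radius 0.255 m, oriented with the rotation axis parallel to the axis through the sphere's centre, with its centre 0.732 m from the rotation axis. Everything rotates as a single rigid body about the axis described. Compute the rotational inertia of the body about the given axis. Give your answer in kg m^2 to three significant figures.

Solid disk: I_cm = (1/2)MR² = (1/2)(1.35)(0.356)² = 0.085547 kg m^2; centre at d = 0.566 m, so the parallel axis theorem gives I = 0.085547 + (1.35)(0.566)² = 0.51803 kg m^2.
Solid disk: I_cm = (1/2)MR² = (1/2)(1.34)(0.331)² = 0.073406 kg m^2; centre at d = 0.416 m, so the parallel axis theorem gives I = 0.073406 + (1.34)(0.416)² = 0.3053 kg m^2.
Point mass: I_cm = 0; centre at d = 0.181 m, so the parallel axis theorem gives I = 0 + (0.334)(0.181)² = 0.010942 kg m^2.
Solid sphere: I_cm = (2/5)MR² = (2/5)(5.25)(0.255)² = 0.13655 kg m^2; centre at d = 0.732 m, so the parallel axis theorem gives I = 0.13655 + (5.25)(0.732)² = 2.9496 kg m^2.
Total I = 0.51803 + 0.3053 + 0.010942 + 2.9496 = 3.7839 kg m^2.

3.78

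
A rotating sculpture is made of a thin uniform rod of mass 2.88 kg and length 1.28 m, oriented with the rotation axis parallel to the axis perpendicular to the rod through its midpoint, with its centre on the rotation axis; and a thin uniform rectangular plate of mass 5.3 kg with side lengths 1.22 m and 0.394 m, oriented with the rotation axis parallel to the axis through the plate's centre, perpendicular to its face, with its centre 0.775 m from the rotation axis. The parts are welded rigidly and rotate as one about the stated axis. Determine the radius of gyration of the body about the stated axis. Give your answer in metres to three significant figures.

0.725

Thin rod: I_cm = (1/12)ML² = (1/12)(2.88)(1.28)² = 0.39322 kg·m²; axis through the centre, so I = 0.39322 kg·m².
Rectangular plate: I_cm = (1/12)M(a²+b²) = (1/12)(5.3)[(1.22)² + (0.394)²] = 0.72594 kg·m²; centre at d = 0.775 m, so I = I_cm + Md² gives I = 0.72594 + (5.3)(0.775)² = 3.9093 kg·m².
Total I = 4.3025 kg·m²; total mass M = 8.18 kg.
k = √(I/M) = √(4.3025/8.18) = 0.72524 m.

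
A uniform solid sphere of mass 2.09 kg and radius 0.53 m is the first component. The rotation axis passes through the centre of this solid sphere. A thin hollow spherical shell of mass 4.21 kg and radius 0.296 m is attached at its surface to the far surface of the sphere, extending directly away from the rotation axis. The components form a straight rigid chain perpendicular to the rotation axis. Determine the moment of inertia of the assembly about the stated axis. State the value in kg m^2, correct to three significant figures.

Solid sphere: I_cm = (2/5)MR² = (2/5)(2.09)(0.53)² = 0.23483 kg m^2; axis through the centre, so I = 0.23483 kg m^2.
Spherical shell: I_cm = (2/3)MR² = (2/3)(4.21)(0.296)² = 0.24591 kg m^2; centre at d = 0.53 + 0.296 = 0.826 m, so the parallel axis theorem gives I = 0.24591 + (4.21)(0.826)² = 3.1183 kg m^2.
Total I = 0.23483 + 3.1183 = 3.3531 kg m^2.

3.35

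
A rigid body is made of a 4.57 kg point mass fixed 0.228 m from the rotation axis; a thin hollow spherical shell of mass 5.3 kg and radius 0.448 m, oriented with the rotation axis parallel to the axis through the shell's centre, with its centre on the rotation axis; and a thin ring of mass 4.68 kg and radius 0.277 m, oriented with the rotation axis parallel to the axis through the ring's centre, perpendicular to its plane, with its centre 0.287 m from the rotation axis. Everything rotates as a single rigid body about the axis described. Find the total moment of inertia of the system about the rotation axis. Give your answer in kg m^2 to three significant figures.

1.69

Point mass: I_cm = 0; centre at d = 0.228 m, so the parallel axis theorem gives I = 0 + (4.57)(0.228)² = 0.23757 kg m^2.
Spherical shell: I_cm = (2/3)MR² = (2/3)(5.3)(0.448)² = 0.70915 kg m^2; axis through the centre, so I = 0.70915 kg m^2.
Thin ring: I_cm = MR² = (4.68)(0.277)² = 0.35909 kg m^2; centre at d = 0.287 m, so the parallel axis theorem gives I = 0.35909 + (4.68)(0.287)² = 0.74458 kg m^2.
Total I = 0.23757 + 0.70915 + 0.74458 = 1.6913 kg m^2.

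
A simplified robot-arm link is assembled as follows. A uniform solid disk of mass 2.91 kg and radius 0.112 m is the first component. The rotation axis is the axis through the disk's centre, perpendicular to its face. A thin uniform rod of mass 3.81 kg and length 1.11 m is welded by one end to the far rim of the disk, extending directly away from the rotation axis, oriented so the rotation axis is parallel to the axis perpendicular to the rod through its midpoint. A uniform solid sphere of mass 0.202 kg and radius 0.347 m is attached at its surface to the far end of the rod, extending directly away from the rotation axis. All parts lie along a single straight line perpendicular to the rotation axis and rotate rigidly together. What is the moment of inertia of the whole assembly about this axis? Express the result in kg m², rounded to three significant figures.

Solid disk: I_cm = (1/2)MR² = (1/2)(2.91)(0.112)² = 0.018252 kg m²; axis through the centre, so I = 0.018252 kg m².
Thin rod: I_cm = (1/12)ML² = (1/12)(3.81)(1.11)² = 0.39119 kg m²; centre at d = 0.112 + 0.555 = 0.667 m, so the parallel axis theorem gives I = 0.39119 + (3.81)(0.667)² = 2.0862 kg m².
Solid sphere: I_cm = (2/5)MR² = (2/5)(0.202)(0.347)² = 0.009729 kg m²; centre at d = 0.112 + 0.555 + 0.555 + 0.347 = 1.569 m, so the parallel axis theorem gives I = 0.009729 + (0.202)(1.569)² = 0.507 kg m².
Total I = 0.018252 + 2.0862 + 0.507 = 2.6115 kg m².

2.61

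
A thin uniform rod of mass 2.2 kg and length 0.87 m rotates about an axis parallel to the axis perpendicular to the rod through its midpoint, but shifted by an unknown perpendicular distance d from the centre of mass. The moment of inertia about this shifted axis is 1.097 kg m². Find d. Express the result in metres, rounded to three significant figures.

About the centre-of-mass axis, I_cm = (1/12)ML² = (1/12)(2.2)(0.87)² = 0.13877 kg m².
Parallel axis theorem: I = I_cm + Md², so Md² = 1.097 − 0.13877 = 0.95823 kg m².
d = √(0.95823 / 2.2) = 0.65997 m.

0.660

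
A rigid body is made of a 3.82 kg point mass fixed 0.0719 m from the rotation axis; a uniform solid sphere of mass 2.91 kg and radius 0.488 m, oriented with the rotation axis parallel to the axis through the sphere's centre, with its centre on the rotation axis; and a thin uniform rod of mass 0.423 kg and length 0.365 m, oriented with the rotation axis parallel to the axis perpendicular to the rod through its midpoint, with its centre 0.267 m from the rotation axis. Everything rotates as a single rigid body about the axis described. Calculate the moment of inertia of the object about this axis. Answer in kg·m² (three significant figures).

Point mass: I_cm = 0; centre at d = 0.0719 m, so the parallel axis theorem gives I = 0 + (3.82)(0.0719)² = 0.019748 kg·m².
Solid sphere: I_cm = (2/5)MR² = (2/5)(2.91)(0.488)² = 0.2772 kg·m²; axis through the centre, so I = 0.2772 kg·m².
Thin rod: I_cm = (1/12)ML² = (1/12)(0.423)(0.365)² = 0.0046962 kg·m²; centre at d = 0.267 m, so the parallel axis theorem gives I = 0.0046962 + (0.423)(0.267)² = 0.034851 kg·m².
Total I = 0.019748 + 0.2772 + 0.034851 = 0.3318 kg·m².

0.332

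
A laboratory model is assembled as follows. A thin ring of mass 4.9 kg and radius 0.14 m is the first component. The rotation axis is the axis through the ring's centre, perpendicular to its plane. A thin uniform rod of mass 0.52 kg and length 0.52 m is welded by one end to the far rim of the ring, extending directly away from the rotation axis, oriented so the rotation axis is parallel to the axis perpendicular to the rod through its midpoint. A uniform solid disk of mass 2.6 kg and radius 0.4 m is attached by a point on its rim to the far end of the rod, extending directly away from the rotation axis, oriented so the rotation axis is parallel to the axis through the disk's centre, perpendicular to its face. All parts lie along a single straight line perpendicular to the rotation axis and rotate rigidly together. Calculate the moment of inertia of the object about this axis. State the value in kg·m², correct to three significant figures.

3.32

Thin ring: I_cm = MR² = (4.9)(0.14)² = 0.09604 kg·m²; axis through the centre, so I = 0.09604 kg·m².
Thin rod: I_cm = (1/12)ML² = (1/12)(0.52)(0.52)² = 0.011717 kg·m²; centre at d = 0.14 + 0.26 = 0.4 m, so the parallel axis theorem gives I = 0.011717 + (0.52)(0.4)² = 0.094917 kg·m².
Solid disk: I_cm = (1/2)MR² = (1/2)(2.6)(0.4)² = 0.208 kg·m²; centre at d = 0.14 + 0.26 + 0.26 + 0.4 = 1.06 m, so the parallel axis theorem gives I = 0.208 + (2.6)(1.06)² = 3.1294 kg·m².
Total I = 0.09604 + 0.094917 + 3.1294 = 3.3203 kg·m².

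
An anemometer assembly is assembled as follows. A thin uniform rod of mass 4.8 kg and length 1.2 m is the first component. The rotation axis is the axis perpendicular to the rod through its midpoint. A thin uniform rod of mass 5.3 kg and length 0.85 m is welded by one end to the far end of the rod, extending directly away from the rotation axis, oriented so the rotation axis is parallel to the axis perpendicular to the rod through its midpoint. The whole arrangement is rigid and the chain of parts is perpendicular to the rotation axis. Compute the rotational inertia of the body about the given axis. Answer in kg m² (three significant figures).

Thin rod: I_cm = (1/12)ML² = (1/12)(4.8)(1.2)² = 0.576 kg m²; axis through the centre, so I = 0.576 kg m².
Thin rod: I_cm = (1/12)ML² = (1/12)(5.3)(0.85)² = 0.3191 kg m²; centre at d = 0.6 + 0.425 = 1.025 m, so I = I_cm + Md² gives I = 0.3191 + (5.3)(1.025)² = 5.8874 kg m².
Total I = 0.576 + 5.8874 = 6.4634 kg m².

6.46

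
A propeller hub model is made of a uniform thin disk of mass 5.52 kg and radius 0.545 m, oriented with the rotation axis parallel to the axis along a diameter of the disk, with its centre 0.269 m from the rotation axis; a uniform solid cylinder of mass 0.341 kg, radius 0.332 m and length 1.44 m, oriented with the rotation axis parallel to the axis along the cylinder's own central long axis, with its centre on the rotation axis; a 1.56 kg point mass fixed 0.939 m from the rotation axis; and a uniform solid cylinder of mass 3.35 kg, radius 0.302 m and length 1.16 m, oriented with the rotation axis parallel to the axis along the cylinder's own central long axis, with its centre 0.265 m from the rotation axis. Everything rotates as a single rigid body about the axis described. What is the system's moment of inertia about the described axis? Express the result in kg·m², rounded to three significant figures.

Thin disk: I_cm = (1/4)MR² = (1/4)(5.52)(0.545)² = 0.40989 kg·m²; centre at d = 0.269 m, so the parallel axis theorem gives I = 0.40989 + (5.52)(0.269)² = 0.80933 kg·m².
Solid cylinder: I_cm = (1/2)MR² = (1/2)(0.341)(0.332)² = 0.018793 kg·m²; axis through the centre, so I = 0.018793 kg·m².
Point mass: I_cm = 0; centre at d = 0.939 m, so the parallel axis theorem gives I = 0 + (1.56)(0.939)² = 1.3755 kg·m².
Solid cylinder: I_cm = (1/2)MR² = (1/2)(3.35)(0.302)² = 0.15277 kg·m²; centre at d = 0.265 m, so the parallel axis theorem gives I = 0.15277 + (3.35)(0.265)² = 0.38802 kg·m².
Total I = 0.80933 + 0.018793 + 1.3755 + 0.38802 = 2.5916 kg·m².

2.59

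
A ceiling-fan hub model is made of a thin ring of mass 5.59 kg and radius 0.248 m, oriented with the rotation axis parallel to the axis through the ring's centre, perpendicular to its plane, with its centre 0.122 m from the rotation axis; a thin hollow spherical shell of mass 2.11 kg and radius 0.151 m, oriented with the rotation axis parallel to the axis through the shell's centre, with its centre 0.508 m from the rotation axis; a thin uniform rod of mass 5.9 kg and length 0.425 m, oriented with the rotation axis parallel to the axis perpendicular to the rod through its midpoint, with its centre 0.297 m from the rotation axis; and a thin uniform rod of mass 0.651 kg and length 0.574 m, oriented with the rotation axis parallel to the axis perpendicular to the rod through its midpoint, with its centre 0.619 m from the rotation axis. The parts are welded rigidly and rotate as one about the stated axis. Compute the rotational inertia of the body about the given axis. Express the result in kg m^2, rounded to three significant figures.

Thin ring: I_cm = MR² = (5.59)(0.248)² = 0.34381 kg m^2; centre at d = 0.122 m, so I = I_cm + Md² gives I = 0.34381 + (5.59)(0.122)² = 0.42701 kg m^2.
Spherical shell: I_cm = (2/3)MR² = (2/3)(2.11)(0.151)² = 0.032073 kg m^2; centre at d = 0.508 m, so I = I_cm + Md² gives I = 0.032073 + (2.11)(0.508)² = 0.57659 kg m^2.
Thin rod: I_cm = (1/12)ML² = (1/12)(5.9)(0.425)² = 0.088807 kg m^2; centre at d = 0.297 m, so I = I_cm + Md² gives I = 0.088807 + (5.9)(0.297)² = 0.60924 kg m^2.
Thin rod: I_cm = (1/12)ML² = (1/12)(0.651)(0.574)² = 0.017874 kg m^2; centre at d = 0.619 m, so I = I_cm + Md² gives I = 0.017874 + (0.651)(0.619)² = 0.26731 kg m^2.
Total I = 0.42701 + 0.57659 + 0.60924 + 0.26731 = 1.8801 kg m^2.

1.88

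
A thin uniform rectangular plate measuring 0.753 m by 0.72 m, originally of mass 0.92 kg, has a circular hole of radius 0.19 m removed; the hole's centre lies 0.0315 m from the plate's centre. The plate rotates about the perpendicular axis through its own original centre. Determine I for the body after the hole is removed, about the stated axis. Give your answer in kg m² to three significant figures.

0.0796

Unpierced body about its centre: I₀ = (1/12)M(a²+b²) = (1/12)(0.92)[(0.753)² + (0.72)²] = 0.083215 kg m².
The removed disk has mass m = M·πr²/(ab) = (0.92)·π(0.19)²/(0.753·0.72) = 0.19245 kg (same uniform areal density).
Its moment of inertia about the rotation axis (parallel-axis theorem): I_hole = (1/2)mr² + md² = (1/2)(0.19245)(0.19)² + (0.19245)(0.0315)² = 0.0036647 kg m².
Treating the hole as negative mass, I = I₀ − I_hole = 0.083215 − 0.0036647 = 0.07955 kg m².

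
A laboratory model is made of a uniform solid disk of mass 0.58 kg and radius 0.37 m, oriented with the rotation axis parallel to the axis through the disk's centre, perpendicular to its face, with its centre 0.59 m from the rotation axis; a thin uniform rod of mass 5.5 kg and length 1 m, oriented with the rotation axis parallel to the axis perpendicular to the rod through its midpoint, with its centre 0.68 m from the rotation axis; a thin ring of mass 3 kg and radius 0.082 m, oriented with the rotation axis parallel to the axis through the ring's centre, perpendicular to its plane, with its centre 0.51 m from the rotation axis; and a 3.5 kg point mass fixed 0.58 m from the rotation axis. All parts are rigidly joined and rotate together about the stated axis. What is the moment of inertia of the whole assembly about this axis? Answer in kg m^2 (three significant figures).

5.22

Solid disk: I_cm = (1/2)MR² = (1/2)(0.58)(0.37)² = 0.039701 kg m^2; centre at d = 0.59 m, so the parallel axis theorem gives I = 0.039701 + (0.58)(0.59)² = 0.2416 kg m^2.
Thin rod: I_cm = (1/12)ML² = (1/12)(5.5)(1)² = 0.45833 kg m^2; centre at d = 0.68 m, so the parallel axis theorem gives I = 0.45833 + (5.5)(0.68)² = 3.0015 kg m^2.
Thin ring: I_cm = MR² = (3)(0.082)² = 0.020172 kg m^2; centre at d = 0.51 m, so the parallel axis theorem gives I = 0.020172 + (3)(0.51)² = 0.80047 kg m^2.
Point mass: I_cm = 0; centre at d = 0.58 m, so the parallel axis theorem gives I = 0 + (3.5)(0.58)² = 1.1774 kg m^2.
Total I = 0.2416 + 3.0015 + 0.80047 + 1.1774 = 5.221 kg m^2.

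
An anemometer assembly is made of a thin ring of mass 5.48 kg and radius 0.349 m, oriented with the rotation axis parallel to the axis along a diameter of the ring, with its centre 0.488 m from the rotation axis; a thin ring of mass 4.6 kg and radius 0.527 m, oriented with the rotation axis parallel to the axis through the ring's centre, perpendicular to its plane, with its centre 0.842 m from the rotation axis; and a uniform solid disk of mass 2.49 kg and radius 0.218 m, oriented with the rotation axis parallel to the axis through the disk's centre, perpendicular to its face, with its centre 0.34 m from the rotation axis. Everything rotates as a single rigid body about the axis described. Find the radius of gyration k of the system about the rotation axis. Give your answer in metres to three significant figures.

0.720

Thin ring: I_cm = (1/2)MR² = (1/2)(5.48)(0.349)² = 0.33373 kg m²; centre at d = 0.488 m, so the parallel axis theorem gives I = 0.33373 + (5.48)(0.488)² = 1.6388 kg m².
Thin ring: I_cm = MR² = (4.6)(0.527)² = 1.2776 kg m²; centre at d = 0.842 m, so the parallel axis theorem gives I = 1.2776 + (4.6)(0.842)² = 4.5388 kg m².
Solid disk: I_cm = (1/2)MR² = (1/2)(2.49)(0.218)² = 0.059167 kg m²; centre at d = 0.34 m, so the parallel axis theorem gives I = 0.059167 + (2.49)(0.34)² = 0.34701 kg m².
Total I = 6.5246 kg m²; total mass M = 12.57 kg.
k = √(I/M) = √(6.5246/12.57) = 0.72046 m.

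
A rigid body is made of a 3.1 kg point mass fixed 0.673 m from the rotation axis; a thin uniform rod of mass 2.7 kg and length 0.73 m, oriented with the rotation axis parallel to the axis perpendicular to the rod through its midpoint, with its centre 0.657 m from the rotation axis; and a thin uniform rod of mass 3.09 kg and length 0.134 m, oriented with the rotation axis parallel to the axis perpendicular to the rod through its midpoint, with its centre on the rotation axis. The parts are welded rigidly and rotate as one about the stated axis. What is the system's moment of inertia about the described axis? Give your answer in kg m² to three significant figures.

2.69

Point mass: I_cm = 0; centre at d = 0.673 m, so the parallel axis theorem gives I = 0 + (3.1)(0.673)² = 1.4041 kg m².
Thin rod: I_cm = (1/12)ML² = (1/12)(2.7)(0.73)² = 0.1199 kg m²; centre at d = 0.657 m, so the parallel axis theorem gives I = 0.1199 + (2.7)(0.657)² = 1.2854 kg m².
Thin rod: I_cm = (1/12)ML² = (1/12)(3.09)(0.134)² = 0.0046237 kg m²; axis through the centre, so I = 0.0046237 kg m².
Total I = 1.4041 + 1.2854 + 0.0046237 = 2.6941 kg m².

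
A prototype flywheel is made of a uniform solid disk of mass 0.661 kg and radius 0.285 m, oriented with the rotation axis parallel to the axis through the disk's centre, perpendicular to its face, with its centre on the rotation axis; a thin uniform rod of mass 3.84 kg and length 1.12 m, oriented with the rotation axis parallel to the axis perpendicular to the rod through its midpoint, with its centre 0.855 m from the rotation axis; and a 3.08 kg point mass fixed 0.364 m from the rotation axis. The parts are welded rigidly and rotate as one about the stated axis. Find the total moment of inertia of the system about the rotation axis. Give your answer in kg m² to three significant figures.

3.64

Solid disk: I_cm = (1/2)MR² = (1/2)(0.661)(0.285)² = 0.026845 kg m²; axis through the centre, so I = 0.026845 kg m².
Thin rod: I_cm = (1/12)ML² = (1/12)(3.84)(1.12)² = 0.40141 kg m²; centre at d = 0.855 m, so I = I_cm + Md² gives I = 0.40141 + (3.84)(0.855)² = 3.2085 kg m².
Point mass: I_cm = 0; centre at d = 0.364 m, so I = I_cm + Md² gives I = 0 + (3.08)(0.364)² = 0.40809 kg m².
Total I = 0.026845 + 3.2085 + 0.40809 = 3.6435 kg m².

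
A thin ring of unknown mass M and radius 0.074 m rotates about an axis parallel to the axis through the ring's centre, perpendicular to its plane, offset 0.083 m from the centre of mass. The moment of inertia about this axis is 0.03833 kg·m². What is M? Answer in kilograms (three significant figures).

I = I_cm + Md² = MR² + Md² = M·[1·(0.074)² + (0.083)²] = M·0.012365.
So M = 0.03833 / 0.012365 = 3.0999 kg.

3.10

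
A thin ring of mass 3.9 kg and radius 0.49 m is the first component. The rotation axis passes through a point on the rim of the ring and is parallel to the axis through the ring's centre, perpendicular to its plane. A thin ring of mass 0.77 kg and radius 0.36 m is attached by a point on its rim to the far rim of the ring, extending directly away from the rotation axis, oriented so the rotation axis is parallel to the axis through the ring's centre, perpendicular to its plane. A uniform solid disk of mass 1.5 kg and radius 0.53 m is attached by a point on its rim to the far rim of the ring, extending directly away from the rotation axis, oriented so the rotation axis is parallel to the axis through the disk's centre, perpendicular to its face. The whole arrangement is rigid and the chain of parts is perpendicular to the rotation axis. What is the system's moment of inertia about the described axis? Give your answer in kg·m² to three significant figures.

11.0

Thin ring: I_cm = MR² = (3.9)(0.49)² = 0.93639 kg·m²; centre at d = 0.49 m, so the parallel axis theorem gives I = 0.93639 + (3.9)(0.49)² = 1.8728 kg·m².
Thin ring: I_cm = MR² = (0.77)(0.36)² = 0.099792 kg·m²; centre at d = 0.49 + 0.49 + 0.36 = 1.34 m, so the parallel axis theorem gives I = 0.099792 + (0.77)(1.34)² = 1.4824 kg·m².
Solid disk: I_cm = (1/2)MR² = (1/2)(1.5)(0.53)² = 0.21068 kg·m²; centre at d = 0.49 + 0.49 + 0.36 + 0.36 + 0.53 = 2.23 m, so the parallel axis theorem gives I = 0.21068 + (1.5)(2.23)² = 7.67 kg·m².
Total I = 1.8728 + 1.4824 + 7.67 = 11.025 kg·m².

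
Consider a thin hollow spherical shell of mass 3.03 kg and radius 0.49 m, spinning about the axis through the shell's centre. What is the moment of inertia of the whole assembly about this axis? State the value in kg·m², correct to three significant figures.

I_cm = (2/3)MR² = (2/3)(3.03)(0.49)² = 0.485 kg·m²; axis through the centre, so I = 0.485 kg·m².

0.485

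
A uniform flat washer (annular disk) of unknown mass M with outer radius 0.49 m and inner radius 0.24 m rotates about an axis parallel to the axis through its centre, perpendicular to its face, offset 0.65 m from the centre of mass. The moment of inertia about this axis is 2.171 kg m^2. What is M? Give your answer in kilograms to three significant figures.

I = I_cm + Md² = (1/2)M(R²+r²) + Md² = M·[0.5·[(0.49)² + (0.24)²] + (0.65)²] = M·0.57135.
So M = 2.171 / 0.57135 = 3.7998 kg.

3.80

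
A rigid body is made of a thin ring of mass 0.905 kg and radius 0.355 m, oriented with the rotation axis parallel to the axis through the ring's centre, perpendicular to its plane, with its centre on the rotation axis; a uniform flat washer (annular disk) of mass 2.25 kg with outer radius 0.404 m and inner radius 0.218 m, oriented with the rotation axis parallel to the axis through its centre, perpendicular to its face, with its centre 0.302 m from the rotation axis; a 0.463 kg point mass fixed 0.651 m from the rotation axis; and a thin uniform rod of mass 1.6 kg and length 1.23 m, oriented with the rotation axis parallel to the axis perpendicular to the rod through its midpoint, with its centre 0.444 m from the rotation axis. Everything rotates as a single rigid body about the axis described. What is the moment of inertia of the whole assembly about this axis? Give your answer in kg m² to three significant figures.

Thin ring: I_cm = MR² = (0.905)(0.355)² = 0.11405 kg m²; axis through the centre, so I = 0.11405 kg m².
Annular disk: I_cm = (1/2)M(R²+r²) = (1/2)(2.25)[(0.404)² + (0.218)²] = 0.23708 kg m²; centre at d = 0.302 m, so the parallel axis theorem gives I = 0.23708 + (2.25)(0.302)² = 0.44229 kg m².
Point mass: I_cm = 0; centre at d = 0.651 m, so the parallel axis theorem gives I = 0 + (0.463)(0.651)² = 0.19622 kg m².
Thin rod: I_cm = (1/12)ML² = (1/12)(1.6)(1.23)² = 0.20172 kg m²; centre at d = 0.444 m, so the parallel axis theorem gives I = 0.20172 + (1.6)(0.444)² = 0.51714 kg m².
Total I = 0.11405 + 0.44229 + 0.19622 + 0.51714 = 1.2697 kg m².

1.27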